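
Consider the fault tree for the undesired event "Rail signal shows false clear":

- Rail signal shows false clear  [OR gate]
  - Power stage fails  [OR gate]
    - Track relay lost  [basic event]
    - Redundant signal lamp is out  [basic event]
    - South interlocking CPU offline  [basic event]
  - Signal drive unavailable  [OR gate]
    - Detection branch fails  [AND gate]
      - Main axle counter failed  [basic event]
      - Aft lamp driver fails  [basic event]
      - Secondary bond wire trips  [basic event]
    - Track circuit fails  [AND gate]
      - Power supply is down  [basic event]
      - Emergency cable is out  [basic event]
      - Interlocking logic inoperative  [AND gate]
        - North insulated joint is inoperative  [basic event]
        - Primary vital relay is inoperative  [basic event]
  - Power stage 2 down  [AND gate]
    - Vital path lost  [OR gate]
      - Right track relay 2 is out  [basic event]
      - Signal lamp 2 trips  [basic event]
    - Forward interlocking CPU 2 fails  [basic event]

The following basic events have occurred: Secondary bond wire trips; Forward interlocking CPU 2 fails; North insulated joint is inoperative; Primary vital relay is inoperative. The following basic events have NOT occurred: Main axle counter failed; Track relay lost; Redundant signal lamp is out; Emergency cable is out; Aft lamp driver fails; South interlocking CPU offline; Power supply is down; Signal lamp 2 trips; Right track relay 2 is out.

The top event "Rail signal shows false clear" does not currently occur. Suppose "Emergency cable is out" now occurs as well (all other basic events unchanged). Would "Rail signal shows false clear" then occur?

No

Counterfactual: set "Emergency cable is out" to occurred.
Power stage fails [OR]: Track relay lost=not, Redundant signal lamp is out=not, South interlocking CPU offline=not → no input occurs → does not occur.
Detection branch fails [AND]: Main axle counter failed=not, Aft lamp driver fails=not, Secondary bond wire trips=occurs → not all inputs occur → does not occur.
Interlocking logic inoperative [AND]: North insulated joint is inoperative=occurs, Primary vital relay is inoperative=occurs → all inputs occur → occurs.
Track circuit fails [AND]: Power supply is down=not, Emergency cable is out=occurs, Interlocking logic inoperative=occurs → not all inputs occur → does not occur.
Signal drive unavailable [OR]: Detection branch fails=not, Track circuit fails=not → no input occurs → does not occur.
Vital path lost [OR]: Right track relay 2 is out=not, Signal lamp 2 trips=not → no input occurs → does not occur.
Power stage 2 down [AND]: Vital path lost=not, Forward interlocking CPU 2 fails=occurs → not all inputs occur → does not occur.
Rail signal shows false clear [OR]: Power stage fails=not, Signal drive unavailable=not, Power stage 2 down=not → no input occurs → does not occur.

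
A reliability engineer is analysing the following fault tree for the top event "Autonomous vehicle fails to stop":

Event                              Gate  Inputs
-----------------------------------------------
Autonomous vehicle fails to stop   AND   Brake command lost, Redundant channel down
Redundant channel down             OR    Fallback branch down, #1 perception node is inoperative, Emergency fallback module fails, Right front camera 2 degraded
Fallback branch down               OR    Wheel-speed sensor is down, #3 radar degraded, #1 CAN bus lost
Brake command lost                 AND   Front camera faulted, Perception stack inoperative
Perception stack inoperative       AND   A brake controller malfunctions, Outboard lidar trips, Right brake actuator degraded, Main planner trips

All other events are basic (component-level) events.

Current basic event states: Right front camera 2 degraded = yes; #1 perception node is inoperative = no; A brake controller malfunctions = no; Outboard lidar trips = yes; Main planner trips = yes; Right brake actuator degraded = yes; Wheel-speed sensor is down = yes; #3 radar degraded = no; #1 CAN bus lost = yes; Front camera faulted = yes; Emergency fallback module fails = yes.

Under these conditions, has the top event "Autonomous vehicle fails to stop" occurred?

Perception stack inoperative [AND]: A brake controller malfunctions=not, Outboard lidar trips=occurs, Right brake actuator degraded=occurs, Main planner trips=occurs → not all inputs occur → does not occur.
Brake command lost [AND]: Front camera faulted=occurs, Perception stack inoperative=not → not all inputs occur → does not occur.
Fallback branch down [OR]: Wheel-speed sensor is down=occurs, #3 radar degraded=not, #1 CAN bus lost=occurs → at least one input occurs → occurs.
Redundant channel down [OR]: Fallback branch down=occurs, #1 perception node is inoperative=not, Emergency fallback module fails=occurs, Right front camera 2 degraded=occurs → at least one input occurs → occurs.
Autonomous vehicle fails to stop [AND]: Brake command lost=not, Redundant channel down=occurs → not all inputs occur → does not occur.

No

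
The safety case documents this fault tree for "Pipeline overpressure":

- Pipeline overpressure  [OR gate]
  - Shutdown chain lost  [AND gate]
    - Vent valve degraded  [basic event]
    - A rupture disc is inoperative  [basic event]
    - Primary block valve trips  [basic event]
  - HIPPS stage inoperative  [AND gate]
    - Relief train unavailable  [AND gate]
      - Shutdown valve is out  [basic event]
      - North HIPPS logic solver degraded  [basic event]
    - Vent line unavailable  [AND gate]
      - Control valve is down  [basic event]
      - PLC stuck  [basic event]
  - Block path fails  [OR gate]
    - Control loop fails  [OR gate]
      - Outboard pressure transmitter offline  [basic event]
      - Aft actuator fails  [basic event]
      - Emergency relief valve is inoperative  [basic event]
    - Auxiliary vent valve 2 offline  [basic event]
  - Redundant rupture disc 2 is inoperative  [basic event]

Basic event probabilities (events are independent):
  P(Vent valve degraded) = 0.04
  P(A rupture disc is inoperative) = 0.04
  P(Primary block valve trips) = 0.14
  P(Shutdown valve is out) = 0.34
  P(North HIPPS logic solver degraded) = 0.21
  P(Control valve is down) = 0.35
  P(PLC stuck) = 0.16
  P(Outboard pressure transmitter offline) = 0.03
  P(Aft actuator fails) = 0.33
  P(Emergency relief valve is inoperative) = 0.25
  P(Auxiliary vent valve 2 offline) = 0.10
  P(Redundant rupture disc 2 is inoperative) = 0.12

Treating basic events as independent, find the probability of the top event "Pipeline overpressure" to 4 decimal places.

P(Shutdown chain lost) [AND] = 0.04 × 0.04 × 0.14 = 0.000224
P(Relief train unavailable) [AND] = 0.34 × 0.21 = 0.071400
P(Vent line unavailable) [AND] = 0.35 × 0.16 = 0.056000
P(HIPPS stage inoperative) [AND] = 0.071400 × 0.056000 = 0.003998
P(Control loop fails) [OR] = 1 − (1−0.03) × (1−0.33) × (1−0.25) = 0.512575
P(Block path fails) [OR] = 1 − (1−0.512575) × (1−0.10) = 0.561318
P(Pipeline overpressure) [OR] = 1 − (1−0.000224) × (1−0.003998) × (1−0.561318) × (1−0.12) = 0.615589
Rounded to 4 decimal places: P(Pipeline overpressure) ≈ 0.6156.

0.6156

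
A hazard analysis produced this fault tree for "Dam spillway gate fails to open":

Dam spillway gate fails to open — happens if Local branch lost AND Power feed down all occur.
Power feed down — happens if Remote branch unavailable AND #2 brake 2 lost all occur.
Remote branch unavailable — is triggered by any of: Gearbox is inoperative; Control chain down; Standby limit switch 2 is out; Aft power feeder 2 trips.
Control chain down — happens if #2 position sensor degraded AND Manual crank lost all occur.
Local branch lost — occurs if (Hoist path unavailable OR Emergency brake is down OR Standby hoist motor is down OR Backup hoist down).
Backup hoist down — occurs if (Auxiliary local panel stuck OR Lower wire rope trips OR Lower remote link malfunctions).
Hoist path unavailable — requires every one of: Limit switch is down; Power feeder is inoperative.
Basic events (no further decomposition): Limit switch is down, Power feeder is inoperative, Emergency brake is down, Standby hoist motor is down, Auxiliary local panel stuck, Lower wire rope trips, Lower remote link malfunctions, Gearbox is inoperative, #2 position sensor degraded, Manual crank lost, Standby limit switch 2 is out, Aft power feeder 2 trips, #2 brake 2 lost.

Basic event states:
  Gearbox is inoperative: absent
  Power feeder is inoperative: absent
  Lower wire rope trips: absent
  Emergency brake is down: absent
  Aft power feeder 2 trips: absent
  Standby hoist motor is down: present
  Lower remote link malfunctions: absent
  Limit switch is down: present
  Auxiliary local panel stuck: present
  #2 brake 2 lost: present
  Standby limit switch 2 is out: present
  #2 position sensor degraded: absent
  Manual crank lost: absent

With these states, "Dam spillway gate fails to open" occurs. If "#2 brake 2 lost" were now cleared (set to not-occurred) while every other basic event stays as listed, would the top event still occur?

Counterfactual: set "#2 brake 2 lost" to not occurred.
Hoist path unavailable [AND]: Limit switch is down=occurs, Power feeder is inoperative=not → not all inputs occur → does not occur.
Backup hoist down [OR]: Auxiliary local panel stuck=occurs, Lower wire rope trips=not, Lower remote link malfunctions=not → at least one input occurs → occurs.
Local branch lost [OR]: Hoist path unavailable=not, Emergency brake is down=not, Standby hoist motor is down=occurs, Backup hoist down=occurs → at least one input occurs → occurs.
Control chain down [AND]: #2 position sensor degraded=not, Manual crank lost=not → not all inputs occur → does not occur.
Remote branch unavailable [OR]: Gearbox is inoperative=not, Control chain down=not, Standby limit switch 2 is out=occurs, Aft power feeder 2 trips=not → at least one input occurs → occurs.
Power feed down [AND]: Remote branch unavailable=occurs, #2 brake 2 lost=not → not all inputs occur → does not occur.
Dam spillway gate fails to open [AND]: Local branch lost=occurs, Power feed down=not → not all inputs occur → does not occur.

No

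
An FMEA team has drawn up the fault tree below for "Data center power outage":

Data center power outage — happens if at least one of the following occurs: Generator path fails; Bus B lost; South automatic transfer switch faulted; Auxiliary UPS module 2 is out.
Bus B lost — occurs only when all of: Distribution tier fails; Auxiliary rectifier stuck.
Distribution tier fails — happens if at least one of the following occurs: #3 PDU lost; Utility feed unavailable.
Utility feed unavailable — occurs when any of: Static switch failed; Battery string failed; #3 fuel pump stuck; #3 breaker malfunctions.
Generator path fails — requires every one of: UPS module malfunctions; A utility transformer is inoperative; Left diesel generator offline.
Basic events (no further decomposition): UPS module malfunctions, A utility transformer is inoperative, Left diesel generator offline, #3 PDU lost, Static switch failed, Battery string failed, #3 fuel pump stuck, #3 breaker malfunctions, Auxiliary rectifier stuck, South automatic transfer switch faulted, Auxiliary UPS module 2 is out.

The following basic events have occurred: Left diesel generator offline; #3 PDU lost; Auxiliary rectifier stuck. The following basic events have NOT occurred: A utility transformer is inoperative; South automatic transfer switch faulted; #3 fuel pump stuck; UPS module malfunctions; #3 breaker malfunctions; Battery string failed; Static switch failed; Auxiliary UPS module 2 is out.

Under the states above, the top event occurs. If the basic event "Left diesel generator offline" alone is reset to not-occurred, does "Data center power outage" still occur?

Counterfactual: set "Left diesel generator offline" to not occurred.
Generator path fails [AND]: UPS module malfunctions=not, A utility transformer is inoperative=not, Left diesel generator offline=not → not all inputs occur → does not occur.
Utility feed unavailable [OR]: Static switch failed=not, Battery string failed=not, #3 fuel pump stuck=not, #3 breaker malfunctions=not → no input occurs → does not occur.
Distribution tier fails [OR]: #3 PDU lost=occurs, Utility feed unavailable=not → at least one input occurs → occurs.
Bus B lost [AND]: Distribution tier fails=occurs, Auxiliary rectifier stuck=occurs → all inputs occur → occurs.
Data center power outage [OR]: Generator path fails=not, Bus B lost=occurs, South automatic transfer switch faulted=not, Auxiliary UPS module 2 is out=not → at least one input occurs → occurs.

Yes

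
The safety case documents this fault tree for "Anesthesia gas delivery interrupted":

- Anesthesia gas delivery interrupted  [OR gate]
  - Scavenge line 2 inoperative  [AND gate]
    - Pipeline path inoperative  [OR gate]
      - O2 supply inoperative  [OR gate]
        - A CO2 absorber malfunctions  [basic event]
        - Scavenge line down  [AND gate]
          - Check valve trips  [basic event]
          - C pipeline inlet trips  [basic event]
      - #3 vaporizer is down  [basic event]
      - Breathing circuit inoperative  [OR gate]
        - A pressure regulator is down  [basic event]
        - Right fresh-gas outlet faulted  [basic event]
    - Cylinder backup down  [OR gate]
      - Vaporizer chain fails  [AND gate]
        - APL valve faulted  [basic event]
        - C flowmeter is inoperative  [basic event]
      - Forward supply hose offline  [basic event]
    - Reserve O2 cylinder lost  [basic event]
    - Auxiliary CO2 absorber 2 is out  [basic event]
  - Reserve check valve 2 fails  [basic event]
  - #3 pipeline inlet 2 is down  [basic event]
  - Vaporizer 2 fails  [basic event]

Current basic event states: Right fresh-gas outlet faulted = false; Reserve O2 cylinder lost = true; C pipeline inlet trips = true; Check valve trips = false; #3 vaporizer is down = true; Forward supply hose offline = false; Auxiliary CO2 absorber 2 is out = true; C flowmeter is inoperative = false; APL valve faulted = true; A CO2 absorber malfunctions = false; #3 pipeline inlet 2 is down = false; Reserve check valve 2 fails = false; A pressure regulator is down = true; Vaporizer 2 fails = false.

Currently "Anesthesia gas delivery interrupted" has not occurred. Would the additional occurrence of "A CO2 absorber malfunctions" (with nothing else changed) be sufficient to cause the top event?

No

Counterfactual: set "A CO2 absorber malfunctions" to occurred.
Scavenge line down [AND]: Check valve trips=not, C pipeline inlet trips=occurs → not all inputs occur → does not occur.
O2 supply inoperative [OR]: A CO2 absorber malfunctions=occurs, Scavenge line down=not → at least one input occurs → occurs.
Breathing circuit inoperative [OR]: A pressure regulator is down=occurs, Right fresh-gas outlet faulted=not → at least one input occurs → occurs.
Pipeline path inoperative [OR]: O2 supply inoperative=occurs, #3 vaporizer is down=occurs, Breathing circuit inoperative=occurs → at least one input occurs → occurs.
Vaporizer chain fails [AND]: APL valve faulted=occurs, C flowmeter is inoperative=not → not all inputs occur → does not occur.
Cylinder backup down [OR]: Vaporizer chain fails=not, Forward supply hose offline=not → no input occurs → does not occur.
Scavenge line 2 inoperative [AND]: Pipeline path inoperative=occurs, Cylinder backup down=not, Reserve O2 cylinder lost=occurs, Auxiliary CO2 absorber 2 is out=occurs → not all inputs occur → does not occur.
Anesthesia gas delivery interrupted [OR]: Scavenge line 2 inoperative=not, Reserve check valve 2 fails=not, #3 pipeline inlet 2 is down=not, Vaporizer 2 fails=not → no input occurs → does not occur.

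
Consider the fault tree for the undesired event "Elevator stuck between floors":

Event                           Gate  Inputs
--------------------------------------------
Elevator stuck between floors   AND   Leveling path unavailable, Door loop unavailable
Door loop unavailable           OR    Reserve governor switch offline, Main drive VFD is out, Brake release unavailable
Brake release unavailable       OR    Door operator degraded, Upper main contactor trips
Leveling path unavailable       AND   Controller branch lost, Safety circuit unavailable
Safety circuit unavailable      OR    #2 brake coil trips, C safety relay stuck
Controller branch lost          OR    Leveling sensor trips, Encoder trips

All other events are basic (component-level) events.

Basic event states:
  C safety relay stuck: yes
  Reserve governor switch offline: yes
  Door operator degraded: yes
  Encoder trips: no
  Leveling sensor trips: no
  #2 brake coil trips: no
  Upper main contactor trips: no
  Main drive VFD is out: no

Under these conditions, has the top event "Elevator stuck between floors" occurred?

Controller branch lost [OR]: Leveling sensor trips=not, Encoder trips=not → no input occurs → does not occur.
Safety circuit unavailable [OR]: #2 brake coil trips=not, C safety relay stuck=occurs → at least one input occurs → occurs.
Leveling path unavailable [AND]: Controller branch lost=not, Safety circuit unavailable=occurs → not all inputs occur → does not occur.
Brake release unavailable [OR]: Door operator degraded=occurs, Upper main contactor trips=not → at least one input occurs → occurs.
Door loop unavailable [OR]: Reserve governor switch offline=occurs, Main drive VFD is out=not, Brake release unavailable=occurs → at least one input occurs → occurs.
Elevator stuck between floors [AND]: Leveling path unavailable=not, Door loop unavailable=occurs → not all inputs occur → does not occur.

No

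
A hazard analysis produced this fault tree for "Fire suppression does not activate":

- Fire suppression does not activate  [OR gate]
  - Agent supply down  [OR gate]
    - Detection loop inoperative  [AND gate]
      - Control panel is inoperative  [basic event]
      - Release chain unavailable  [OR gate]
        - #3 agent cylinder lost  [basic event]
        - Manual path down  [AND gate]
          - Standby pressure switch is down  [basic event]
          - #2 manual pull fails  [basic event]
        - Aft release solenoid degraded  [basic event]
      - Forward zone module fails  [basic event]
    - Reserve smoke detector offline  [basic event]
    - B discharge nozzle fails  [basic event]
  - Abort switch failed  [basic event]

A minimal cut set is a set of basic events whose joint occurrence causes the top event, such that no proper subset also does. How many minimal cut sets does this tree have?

6

Manual path down [AND]: one cut set from each child combined → 1 × 1 = 1 cut set(s).
Release chain unavailable [OR]: union of children's cut sets → 3 cut set(s).
Detection loop inoperative [AND]: one cut set from each child combined → 1 × 3 × 1 = 3 cut set(s).
Agent supply down [OR]: union of children's cut sets → 5 cut set(s).
Fire suppression does not activate [OR]: union of children's cut sets → 6 cut set(s).
Minimal cut sets: {#3 agent cylinder lost, Control panel is inoperative, Forward zone module fails}; {#2 manual pull fails, Control panel is inoperative, Forward zone module fails, Standby pressure switch is down}; {Aft release solenoid degraded, Control panel is inoperative, Forward zone module fails}; {Reserve smoke detector offline}; {B discharge nozzle fails}; {Abort switch failed}.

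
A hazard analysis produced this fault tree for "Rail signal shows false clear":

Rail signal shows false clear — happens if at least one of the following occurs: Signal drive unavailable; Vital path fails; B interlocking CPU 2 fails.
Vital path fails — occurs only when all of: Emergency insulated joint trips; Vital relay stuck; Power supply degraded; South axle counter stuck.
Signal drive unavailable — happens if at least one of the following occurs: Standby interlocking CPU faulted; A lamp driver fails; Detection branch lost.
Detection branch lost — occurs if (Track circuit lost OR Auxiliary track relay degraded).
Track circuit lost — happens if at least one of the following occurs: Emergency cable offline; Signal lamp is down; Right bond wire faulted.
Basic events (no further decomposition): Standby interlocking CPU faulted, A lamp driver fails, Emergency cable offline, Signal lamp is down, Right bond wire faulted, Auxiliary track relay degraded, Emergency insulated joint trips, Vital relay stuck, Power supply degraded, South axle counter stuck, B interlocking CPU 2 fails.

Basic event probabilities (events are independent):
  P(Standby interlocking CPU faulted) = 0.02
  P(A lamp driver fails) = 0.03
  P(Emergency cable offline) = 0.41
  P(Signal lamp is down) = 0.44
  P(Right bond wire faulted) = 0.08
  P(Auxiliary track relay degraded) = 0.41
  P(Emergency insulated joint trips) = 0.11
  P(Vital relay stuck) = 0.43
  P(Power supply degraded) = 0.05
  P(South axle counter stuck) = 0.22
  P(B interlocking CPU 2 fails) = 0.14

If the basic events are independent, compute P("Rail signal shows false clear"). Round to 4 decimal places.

0.8535

P(Track circuit lost) [OR] = 1 − (1−0.41) × (1−0.44) × (1−0.08) = 0.696032
P(Detection branch lost) [OR] = 1 − (1−0.696032) × (1−0.41) = 0.820659
P(Signal drive unavailable) [OR] = 1 − (1−0.02) × (1−0.03) × (1−0.820659) = 0.829518
P(Vital path fails) [AND] = 0.11 × 0.43 × 0.05 × 0.22 = 0.000520
P(Rail signal shows false clear) [OR] = 1 − (1−0.829518) × (1−0.000520) × (1−0.14) = 0.853462
Rounded to 4 decimal places: P(Rail signal shows false clear) ≈ 0.8535.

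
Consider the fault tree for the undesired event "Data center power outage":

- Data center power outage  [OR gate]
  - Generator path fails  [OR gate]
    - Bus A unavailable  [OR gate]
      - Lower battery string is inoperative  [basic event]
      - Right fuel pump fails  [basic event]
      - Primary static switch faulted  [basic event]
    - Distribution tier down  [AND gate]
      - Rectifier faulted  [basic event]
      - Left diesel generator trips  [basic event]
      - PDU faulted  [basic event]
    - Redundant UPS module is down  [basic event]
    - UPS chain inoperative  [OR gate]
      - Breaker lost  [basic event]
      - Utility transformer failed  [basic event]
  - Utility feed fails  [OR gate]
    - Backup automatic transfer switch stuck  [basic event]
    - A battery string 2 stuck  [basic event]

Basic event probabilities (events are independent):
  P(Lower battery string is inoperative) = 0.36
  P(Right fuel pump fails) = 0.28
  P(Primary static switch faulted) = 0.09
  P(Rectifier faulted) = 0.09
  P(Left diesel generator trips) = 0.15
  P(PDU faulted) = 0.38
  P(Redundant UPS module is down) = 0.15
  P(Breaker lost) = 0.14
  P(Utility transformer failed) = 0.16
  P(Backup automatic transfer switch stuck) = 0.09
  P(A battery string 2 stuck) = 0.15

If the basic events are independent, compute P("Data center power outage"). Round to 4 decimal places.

0.8019

P(Bus A unavailable) [OR] = 1 − (1−0.36) × (1−0.28) × (1−0.09) = 0.580672
P(Distribution tier down) [AND] = 0.09 × 0.15 × 0.38 = 0.005130
P(UPS chain inoperative) [OR] = 1 − (1−0.14) × (1−0.16) = 0.277600
P(Generator path fails) [OR] = 1 − (1−0.580672) × (1−0.005130) × (1−0.15) × (1−0.277600) = 0.743837
P(Utility feed fails) [OR] = 1 − (1−0.09) × (1−0.15) = 0.226500
P(Data center power outage) [OR] = 1 − (1−0.743837) × (1−0.226500) = 0.801858
Rounded to 4 decimal places: P(Data center power outage) ≈ 0.8019.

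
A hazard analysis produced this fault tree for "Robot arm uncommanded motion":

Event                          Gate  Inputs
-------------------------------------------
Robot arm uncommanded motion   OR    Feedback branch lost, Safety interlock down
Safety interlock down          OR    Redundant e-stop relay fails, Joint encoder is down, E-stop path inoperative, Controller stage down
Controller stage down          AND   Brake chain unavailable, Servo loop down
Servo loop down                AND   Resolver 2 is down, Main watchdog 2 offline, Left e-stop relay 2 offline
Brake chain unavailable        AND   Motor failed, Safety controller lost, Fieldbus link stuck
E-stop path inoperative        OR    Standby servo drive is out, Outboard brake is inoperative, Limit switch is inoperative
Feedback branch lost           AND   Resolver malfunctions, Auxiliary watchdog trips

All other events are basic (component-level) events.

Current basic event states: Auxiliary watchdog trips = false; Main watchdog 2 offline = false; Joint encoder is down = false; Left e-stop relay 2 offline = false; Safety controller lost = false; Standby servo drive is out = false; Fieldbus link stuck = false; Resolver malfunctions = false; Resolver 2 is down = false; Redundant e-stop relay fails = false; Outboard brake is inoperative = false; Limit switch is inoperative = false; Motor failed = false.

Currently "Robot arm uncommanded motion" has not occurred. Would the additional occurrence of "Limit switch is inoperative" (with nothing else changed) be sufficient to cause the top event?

Counterfactual: set "Limit switch is inoperative" to occurred.
Feedback branch lost [AND]: Resolver malfunctions=not, Auxiliary watchdog trips=not → not all inputs occur → does not occur.
E-stop path inoperative [OR]: Standby servo drive is out=not, Outboard brake is inoperative=not, Limit switch is inoperative=occurs → at least one input occurs → occurs.
Brake chain unavailable [AND]: Motor failed=not, Safety controller lost=not, Fieldbus link stuck=not → not all inputs occur → does not occur.
Servo loop down [AND]: Resolver 2 is down=not, Main watchdog 2 offline=not, Left e-stop relay 2 offline=not → not all inputs occur → does not occur.
Controller stage down [AND]: Brake chain unavailable=not, Servo loop down=not → not all inputs occur → does not occur.
Safety interlock down [OR]: Redundant e-stop relay fails=not, Joint encoder is down=not, E-stop path inoperative=occurs, Controller stage down=not → at least one input occurs → occurs.
Robot arm uncommanded motion [OR]: Feedback branch lost=not, Safety interlock down=occurs → at least one input occurs → occurs.

Yes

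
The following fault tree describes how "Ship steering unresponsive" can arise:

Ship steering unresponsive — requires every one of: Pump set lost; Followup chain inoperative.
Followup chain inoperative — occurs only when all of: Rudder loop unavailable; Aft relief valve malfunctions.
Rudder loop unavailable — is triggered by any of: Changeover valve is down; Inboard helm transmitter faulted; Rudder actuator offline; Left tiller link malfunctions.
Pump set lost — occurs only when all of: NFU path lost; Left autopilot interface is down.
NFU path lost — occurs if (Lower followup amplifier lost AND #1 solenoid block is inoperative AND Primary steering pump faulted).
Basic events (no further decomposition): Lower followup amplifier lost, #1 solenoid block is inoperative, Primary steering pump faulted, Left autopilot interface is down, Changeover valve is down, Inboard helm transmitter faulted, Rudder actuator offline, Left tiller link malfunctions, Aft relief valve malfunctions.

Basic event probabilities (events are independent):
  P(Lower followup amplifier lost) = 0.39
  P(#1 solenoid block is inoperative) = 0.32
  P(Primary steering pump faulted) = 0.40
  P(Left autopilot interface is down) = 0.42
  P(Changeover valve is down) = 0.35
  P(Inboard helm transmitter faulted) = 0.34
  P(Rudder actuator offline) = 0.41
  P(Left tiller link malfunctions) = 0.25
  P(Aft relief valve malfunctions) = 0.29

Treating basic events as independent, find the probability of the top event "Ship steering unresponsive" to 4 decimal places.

0.0049

P(NFU path lost) [AND] = 0.39 × 0.32 × 0.40 = 0.049920
P(Pump set lost) [AND] = 0.049920 × 0.42 = 0.020966
P(Rudder loop unavailable) [OR] = 1 − (1−0.35) × (1−0.34) × (1−0.41) × (1−0.25) = 0.810168
P(Followup chain inoperative) [AND] = 0.810168 × 0.29 = 0.234949
P(Ship steering unresponsive) [AND] = 0.020966 × 0.234949 = 0.004926
Rounded to 4 decimal places: P(Ship steering unresponsive) ≈ 0.0049.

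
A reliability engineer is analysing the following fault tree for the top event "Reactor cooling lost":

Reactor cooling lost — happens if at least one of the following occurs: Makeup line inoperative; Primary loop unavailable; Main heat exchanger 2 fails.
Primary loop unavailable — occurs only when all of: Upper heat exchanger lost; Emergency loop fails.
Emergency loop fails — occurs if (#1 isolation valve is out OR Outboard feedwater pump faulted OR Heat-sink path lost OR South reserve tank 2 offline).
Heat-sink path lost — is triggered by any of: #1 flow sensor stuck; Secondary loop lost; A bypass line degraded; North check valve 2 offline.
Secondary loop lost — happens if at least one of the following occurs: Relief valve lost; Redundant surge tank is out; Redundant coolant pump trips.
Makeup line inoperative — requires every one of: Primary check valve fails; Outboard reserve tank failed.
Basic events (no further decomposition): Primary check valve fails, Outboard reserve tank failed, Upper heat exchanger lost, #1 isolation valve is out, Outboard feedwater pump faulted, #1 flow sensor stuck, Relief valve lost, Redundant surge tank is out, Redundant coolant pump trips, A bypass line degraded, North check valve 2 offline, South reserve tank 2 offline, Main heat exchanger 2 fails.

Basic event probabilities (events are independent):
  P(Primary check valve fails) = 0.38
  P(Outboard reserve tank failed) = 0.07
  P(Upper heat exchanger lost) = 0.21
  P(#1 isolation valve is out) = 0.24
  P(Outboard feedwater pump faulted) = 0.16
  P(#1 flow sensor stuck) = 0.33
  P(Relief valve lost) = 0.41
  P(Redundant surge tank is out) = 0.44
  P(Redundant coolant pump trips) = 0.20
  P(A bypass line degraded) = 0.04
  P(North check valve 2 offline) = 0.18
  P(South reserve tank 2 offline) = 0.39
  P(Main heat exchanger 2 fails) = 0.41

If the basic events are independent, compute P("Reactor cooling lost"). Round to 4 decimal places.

P(Makeup line inoperative) [AND] = 0.38 × 0.07 = 0.026600
P(Secondary loop lost) [OR] = 1 − (1−0.41) × (1−0.44) × (1−0.20) = 0.735680
P(Heat-sink path lost) [OR] = 1 − (1−0.33) × (1−0.735680) × (1−0.04) × (1−0.18) = 0.860591
P(Emergency loop fails) [OR] = 1 − (1−0.24) × (1−0.16) × (1−0.860591) × (1−0.39) = 0.945711
P(Primary loop unavailable) [AND] = 0.21 × 0.945711 = 0.198599
P(Reactor cooling lost) [OR] = 1 − (1−0.026600) × (1−0.198599) × (1−0.41) = 0.539751
Rounded to 4 decimal places: P(Reactor cooling lost) ≈ 0.5398.

0.5398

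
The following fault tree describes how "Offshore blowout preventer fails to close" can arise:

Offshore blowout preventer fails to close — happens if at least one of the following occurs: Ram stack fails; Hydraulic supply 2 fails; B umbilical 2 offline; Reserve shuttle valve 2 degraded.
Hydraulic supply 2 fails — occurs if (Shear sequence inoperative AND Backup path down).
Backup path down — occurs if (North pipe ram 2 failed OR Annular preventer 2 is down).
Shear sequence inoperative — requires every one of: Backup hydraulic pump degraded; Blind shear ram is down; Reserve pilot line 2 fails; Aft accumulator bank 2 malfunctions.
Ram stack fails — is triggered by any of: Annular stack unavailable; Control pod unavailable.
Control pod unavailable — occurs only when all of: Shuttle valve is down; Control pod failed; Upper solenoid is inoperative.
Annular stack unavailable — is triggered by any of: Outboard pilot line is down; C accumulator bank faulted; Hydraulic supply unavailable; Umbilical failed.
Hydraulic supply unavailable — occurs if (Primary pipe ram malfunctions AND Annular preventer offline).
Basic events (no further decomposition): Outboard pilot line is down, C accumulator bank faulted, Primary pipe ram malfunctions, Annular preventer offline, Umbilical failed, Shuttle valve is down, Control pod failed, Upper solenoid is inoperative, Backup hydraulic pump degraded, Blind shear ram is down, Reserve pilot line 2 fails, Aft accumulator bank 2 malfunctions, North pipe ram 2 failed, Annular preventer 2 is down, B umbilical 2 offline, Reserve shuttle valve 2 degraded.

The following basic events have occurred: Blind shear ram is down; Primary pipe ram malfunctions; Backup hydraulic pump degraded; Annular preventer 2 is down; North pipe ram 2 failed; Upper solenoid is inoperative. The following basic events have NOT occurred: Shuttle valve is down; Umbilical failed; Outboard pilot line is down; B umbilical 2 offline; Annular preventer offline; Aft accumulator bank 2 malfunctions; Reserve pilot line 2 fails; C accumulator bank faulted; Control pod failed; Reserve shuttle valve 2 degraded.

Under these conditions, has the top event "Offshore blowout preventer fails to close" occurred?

No

Hydraulic supply unavailable [AND]: Primary pipe ram malfunctions=occurs, Annular preventer offline=not → not all inputs occur → does not occur.
Annular stack unavailable [OR]: Outboard pilot line is down=not, C accumulator bank faulted=not, Hydraulic supply unavailable=not, Umbilical failed=not → no input occurs → does not occur.
Control pod unavailable [AND]: Shuttle valve is down=not, Control pod failed=not, Upper solenoid is inoperative=occurs → not all inputs occur → does not occur.
Ram stack fails [OR]: Annular stack unavailable=not, Control pod unavailable=not → no input occurs → does not occur.
Shear sequence inoperative [AND]: Backup hydraulic pump degraded=occurs, Blind shear ram is down=occurs, Reserve pilot line 2 fails=not, Aft accumulator bank 2 malfunctions=not → not all inputs occur → does not occur.
Backup path down [OR]: North pipe ram 2 failed=occurs, Annular preventer 2 is down=occurs → at least one input occurs → occurs.
Hydraulic supply 2 fails [AND]: Shear sequence inoperative=not, Backup path down=occurs → not all inputs occur → does not occur.
Offshore blowout preventer fails to close [OR]: Ram stack fails=not, Hydraulic supply 2 fails=not, B umbilical 2 offline=not, Reserve shuttle valve 2 degraded=not → no input occurs → does not occur.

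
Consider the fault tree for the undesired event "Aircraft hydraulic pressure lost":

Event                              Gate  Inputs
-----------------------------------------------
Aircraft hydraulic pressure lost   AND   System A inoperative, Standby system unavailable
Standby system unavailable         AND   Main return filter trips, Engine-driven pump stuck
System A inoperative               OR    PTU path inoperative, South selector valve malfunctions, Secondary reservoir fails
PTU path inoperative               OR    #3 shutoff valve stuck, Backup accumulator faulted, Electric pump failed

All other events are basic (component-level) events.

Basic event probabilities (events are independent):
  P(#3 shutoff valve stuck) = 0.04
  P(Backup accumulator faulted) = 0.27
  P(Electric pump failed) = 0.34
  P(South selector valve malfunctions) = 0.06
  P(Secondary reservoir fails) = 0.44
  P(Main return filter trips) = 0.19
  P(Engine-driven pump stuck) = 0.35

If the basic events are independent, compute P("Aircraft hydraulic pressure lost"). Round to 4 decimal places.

P(PTU path inoperative) [OR] = 1 − (1−0.04) × (1−0.27) × (1−0.34) = 0.537472
P(System A inoperative) [OR] = 1 − (1−0.537472) × (1−0.06) × (1−0.44) = 0.756525
P(Standby system unavailable) [AND] = 0.19 × 0.35 = 0.066500
P(Aircraft hydraulic pressure lost) [AND] = 0.756525 × 0.066500 = 0.050309
Rounded to 4 decimal places: P(Aircraft hydraulic pressure lost) ≈ 0.0503.

0.0503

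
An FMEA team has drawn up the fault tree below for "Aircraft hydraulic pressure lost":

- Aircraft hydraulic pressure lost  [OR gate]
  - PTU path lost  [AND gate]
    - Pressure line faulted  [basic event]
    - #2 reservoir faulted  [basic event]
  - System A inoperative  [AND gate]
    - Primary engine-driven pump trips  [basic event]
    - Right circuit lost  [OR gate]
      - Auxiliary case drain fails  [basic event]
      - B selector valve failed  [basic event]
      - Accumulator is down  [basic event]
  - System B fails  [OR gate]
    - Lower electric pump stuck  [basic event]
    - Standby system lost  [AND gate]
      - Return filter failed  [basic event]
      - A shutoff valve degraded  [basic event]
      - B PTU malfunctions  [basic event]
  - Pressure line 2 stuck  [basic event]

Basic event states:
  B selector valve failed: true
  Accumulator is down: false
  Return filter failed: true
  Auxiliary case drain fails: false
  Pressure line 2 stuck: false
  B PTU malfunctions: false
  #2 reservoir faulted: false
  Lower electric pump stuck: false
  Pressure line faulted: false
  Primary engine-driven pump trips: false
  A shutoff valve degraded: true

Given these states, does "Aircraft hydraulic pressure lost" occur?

PTU path lost [AND]: Pressure line faulted=not, #2 reservoir faulted=not → not all inputs occur → does not occur.
Right circuit lost [OR]: Auxiliary case drain fails=not, B selector valve failed=occurs, Accumulator is down=not → at least one input occurs → occurs.
System A inoperative [AND]: Primary engine-driven pump trips=not, Right circuit lost=occurs → not all inputs occur → does not occur.
Standby system lost [AND]: Return filter failed=occurs, A shutoff valve degraded=occurs, B PTU malfunctions=not → not all inputs occur → does not occur.
System B fails [OR]: Lower electric pump stuck=not, Standby system lost=not → no input occurs → does not occur.
Aircraft hydraulic pressure lost [OR]: PTU path lost=not, System A inoperative=not, System B fails=not, Pressure line 2 stuck=not → no input occurs → does not occur.

No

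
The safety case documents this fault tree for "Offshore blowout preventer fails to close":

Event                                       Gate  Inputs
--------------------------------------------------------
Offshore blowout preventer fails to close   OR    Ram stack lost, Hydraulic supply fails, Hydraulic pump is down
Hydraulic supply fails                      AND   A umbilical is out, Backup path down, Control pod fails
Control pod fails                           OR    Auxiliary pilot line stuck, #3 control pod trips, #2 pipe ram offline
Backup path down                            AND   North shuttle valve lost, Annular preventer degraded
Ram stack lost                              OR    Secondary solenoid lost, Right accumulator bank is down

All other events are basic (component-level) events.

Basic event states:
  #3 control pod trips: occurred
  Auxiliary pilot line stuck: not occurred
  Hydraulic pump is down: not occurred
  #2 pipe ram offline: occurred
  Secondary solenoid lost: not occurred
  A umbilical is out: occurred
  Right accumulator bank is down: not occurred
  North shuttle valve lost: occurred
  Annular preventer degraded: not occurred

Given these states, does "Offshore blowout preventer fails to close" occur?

No

Ram stack lost [OR]: Secondary solenoid lost=not, Right accumulator bank is down=not → no input occurs → does not occur.
Backup path down [AND]: North shuttle valve lost=occurs, Annular preventer degraded=not → not all inputs occur → does not occur.
Control pod fails [OR]: Auxiliary pilot line stuck=not, #3 control pod trips=occurs, #2 pipe ram offline=occurs → at least one input occurs → occurs.
Hydraulic supply fails [AND]: A umbilical is out=occurs, Backup path down=not, Control pod fails=occurs → not all inputs occur → does not occur.
Offshore blowout preventer fails to close [OR]: Ram stack lost=not, Hydraulic supply fails=not, Hydraulic pump is down=not → no input occurs → does not occur.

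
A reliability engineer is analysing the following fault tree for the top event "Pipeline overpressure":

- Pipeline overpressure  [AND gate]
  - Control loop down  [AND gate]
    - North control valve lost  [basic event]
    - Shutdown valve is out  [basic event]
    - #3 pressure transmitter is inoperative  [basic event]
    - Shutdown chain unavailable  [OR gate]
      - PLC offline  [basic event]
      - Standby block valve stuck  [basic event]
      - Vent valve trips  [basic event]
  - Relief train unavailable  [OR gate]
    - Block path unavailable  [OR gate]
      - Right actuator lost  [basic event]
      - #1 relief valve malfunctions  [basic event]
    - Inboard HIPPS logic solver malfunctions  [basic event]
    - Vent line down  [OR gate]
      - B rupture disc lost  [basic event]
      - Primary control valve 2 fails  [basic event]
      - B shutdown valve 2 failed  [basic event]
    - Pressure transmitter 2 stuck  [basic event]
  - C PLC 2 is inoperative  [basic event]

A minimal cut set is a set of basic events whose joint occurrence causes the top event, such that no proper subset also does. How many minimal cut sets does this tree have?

Shutdown chain unavailable [OR]: union of children's cut sets → 3 cut set(s).
Control loop down [AND]: one cut set from each child combined → 1 × 1 × 1 × 3 = 3 cut set(s).
Block path unavailable [OR]: union of children's cut sets → 2 cut set(s).
Vent line down [OR]: union of children's cut sets → 3 cut set(s).
Relief train unavailable [OR]: union of children's cut sets → 7 cut set(s).
Pipeline overpressure [AND]: one cut set from each child combined → 3 × 7 × 1 = 21 cut set(s).

21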